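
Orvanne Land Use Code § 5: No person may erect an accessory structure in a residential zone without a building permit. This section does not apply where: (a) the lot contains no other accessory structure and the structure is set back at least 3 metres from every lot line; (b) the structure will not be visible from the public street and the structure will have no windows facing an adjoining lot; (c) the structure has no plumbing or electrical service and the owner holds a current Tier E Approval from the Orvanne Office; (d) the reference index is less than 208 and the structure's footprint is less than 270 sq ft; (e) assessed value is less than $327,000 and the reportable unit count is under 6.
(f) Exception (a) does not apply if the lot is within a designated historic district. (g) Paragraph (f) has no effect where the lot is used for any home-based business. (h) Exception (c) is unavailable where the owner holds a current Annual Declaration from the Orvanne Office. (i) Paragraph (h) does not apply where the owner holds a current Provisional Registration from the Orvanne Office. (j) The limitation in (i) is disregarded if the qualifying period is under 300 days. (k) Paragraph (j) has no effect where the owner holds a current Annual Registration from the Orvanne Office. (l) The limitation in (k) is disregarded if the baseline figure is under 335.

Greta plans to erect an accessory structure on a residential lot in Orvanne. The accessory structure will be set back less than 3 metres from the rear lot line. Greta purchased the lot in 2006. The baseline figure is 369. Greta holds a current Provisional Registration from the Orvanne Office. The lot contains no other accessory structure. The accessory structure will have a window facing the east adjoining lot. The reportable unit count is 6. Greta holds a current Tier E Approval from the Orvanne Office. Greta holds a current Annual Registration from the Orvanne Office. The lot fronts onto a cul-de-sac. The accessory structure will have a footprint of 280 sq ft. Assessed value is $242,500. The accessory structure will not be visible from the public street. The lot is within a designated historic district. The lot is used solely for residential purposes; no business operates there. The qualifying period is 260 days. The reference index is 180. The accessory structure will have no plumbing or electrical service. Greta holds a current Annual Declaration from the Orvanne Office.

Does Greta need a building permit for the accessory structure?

Exception (a) requires that the structure is set back at least 3 metres from every lot line; but the rear setback is under 3 m, so (a) is unavailable.
Exception (b) does not apply: a window faces an adjoining lot.
Exception (c): there is no plumbing or electrical service; a current Tier E Approval is held — every condition holds. Under paragraphs (h)–(l): (h) applies (a current Annual Declaration is held), but is set aside by (i): (i) is engaged — a current Provisional Registration is held. (j) applies (the qualifying period is 260 days, under the 300 days limit), but yields to (k): (k) operates against (j): a current Annual Registration is held. (l) does not operate here (the baseline figure is 369, not under 335), so (k) stands. (c) remains available.
Exception (d) fails — the structure's footprint is 280 sq ft, not less than 270 sq ft.
Exception (e) requires that the reportable unit count is under 6; but the reportable unit count is 6, not under 6, so (e) is unavailable.

No — exception (c) applies; Greta does not need a building permit.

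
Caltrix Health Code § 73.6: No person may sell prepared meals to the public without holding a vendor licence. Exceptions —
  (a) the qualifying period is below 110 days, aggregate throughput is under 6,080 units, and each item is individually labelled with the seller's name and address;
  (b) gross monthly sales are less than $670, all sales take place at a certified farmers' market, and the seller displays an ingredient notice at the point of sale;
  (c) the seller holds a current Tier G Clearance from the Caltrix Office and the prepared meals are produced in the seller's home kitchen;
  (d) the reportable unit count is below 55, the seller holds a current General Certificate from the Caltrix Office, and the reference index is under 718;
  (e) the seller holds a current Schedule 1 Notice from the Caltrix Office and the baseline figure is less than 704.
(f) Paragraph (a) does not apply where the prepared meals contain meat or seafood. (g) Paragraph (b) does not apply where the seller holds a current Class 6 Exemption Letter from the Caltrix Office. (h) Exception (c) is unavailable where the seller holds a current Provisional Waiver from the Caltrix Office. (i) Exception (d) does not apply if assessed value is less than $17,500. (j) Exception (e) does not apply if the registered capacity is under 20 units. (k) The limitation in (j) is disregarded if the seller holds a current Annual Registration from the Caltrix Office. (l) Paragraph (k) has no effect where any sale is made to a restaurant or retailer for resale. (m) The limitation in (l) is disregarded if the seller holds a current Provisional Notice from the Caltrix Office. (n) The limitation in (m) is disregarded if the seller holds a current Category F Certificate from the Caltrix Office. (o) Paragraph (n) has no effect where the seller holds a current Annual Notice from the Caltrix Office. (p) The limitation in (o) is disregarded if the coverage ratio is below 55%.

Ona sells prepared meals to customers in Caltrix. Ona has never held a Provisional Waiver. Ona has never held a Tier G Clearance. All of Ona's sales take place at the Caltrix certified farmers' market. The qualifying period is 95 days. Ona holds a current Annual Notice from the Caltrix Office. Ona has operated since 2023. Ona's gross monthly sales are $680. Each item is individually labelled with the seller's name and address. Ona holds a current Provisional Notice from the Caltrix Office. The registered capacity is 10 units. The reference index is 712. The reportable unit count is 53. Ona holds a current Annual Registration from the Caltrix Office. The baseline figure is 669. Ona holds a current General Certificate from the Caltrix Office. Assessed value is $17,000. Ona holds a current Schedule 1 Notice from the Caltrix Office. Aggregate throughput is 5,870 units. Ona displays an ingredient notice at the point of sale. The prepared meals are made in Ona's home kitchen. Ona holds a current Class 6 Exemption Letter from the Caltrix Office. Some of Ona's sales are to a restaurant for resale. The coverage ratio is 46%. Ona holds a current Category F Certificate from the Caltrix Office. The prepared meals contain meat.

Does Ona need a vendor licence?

Yes — Ona must hold a vendor licence.

Exception (a) is satisfied on its face — the qualifying period is 95 days, below the 110 days limit; aggregate throughput is 5,870 units, under the 6,080 units limit; items are individually labelled. But: (f) operates — the prepared meals contain meat. (a) is therefore removed.
Exception (b) requires that gross monthly sales are less than $670; but gross monthly sales are $680, not less than $670, so (b) is unavailable.
Exception (c) does not apply: the Tier G Clearance is not current.
Exception (d) is satisfied on its face — the reportable unit count is 53, below the 55 limit; a current General Certificate is held; the reference index is 712, under the 718 limit. However, paragraph (i) must be considered: (i) is triggered — assessed value is $17,000, less than the $17,500 limit. (d) is therefore removed.
Exception (e)'s conditions are all satisfied: a current Schedule 1 Notice is held; the baseline figure is 669, less than the 704 limit. Turning to paragraphs (j)–(p): (j) operates against (e): the registered capacity is 10 units, under the 20 units limit. (k) is triggered (a current Annual Registration is held), but yields to (l): (l) operates against (k): some sales are to a restaurant for resale. (m) operates (a current Provisional Notice is held), but yields to (n): (n) operates — a current Category F Certificate is held. (o) would limit (n) — a current Annual Notice is held — but (p) sets (o) aside: (p) operates against (o): the coverage ratio is 46%, below the 55% limit. Exception (e) does not apply.
No exception displaces § 73.6.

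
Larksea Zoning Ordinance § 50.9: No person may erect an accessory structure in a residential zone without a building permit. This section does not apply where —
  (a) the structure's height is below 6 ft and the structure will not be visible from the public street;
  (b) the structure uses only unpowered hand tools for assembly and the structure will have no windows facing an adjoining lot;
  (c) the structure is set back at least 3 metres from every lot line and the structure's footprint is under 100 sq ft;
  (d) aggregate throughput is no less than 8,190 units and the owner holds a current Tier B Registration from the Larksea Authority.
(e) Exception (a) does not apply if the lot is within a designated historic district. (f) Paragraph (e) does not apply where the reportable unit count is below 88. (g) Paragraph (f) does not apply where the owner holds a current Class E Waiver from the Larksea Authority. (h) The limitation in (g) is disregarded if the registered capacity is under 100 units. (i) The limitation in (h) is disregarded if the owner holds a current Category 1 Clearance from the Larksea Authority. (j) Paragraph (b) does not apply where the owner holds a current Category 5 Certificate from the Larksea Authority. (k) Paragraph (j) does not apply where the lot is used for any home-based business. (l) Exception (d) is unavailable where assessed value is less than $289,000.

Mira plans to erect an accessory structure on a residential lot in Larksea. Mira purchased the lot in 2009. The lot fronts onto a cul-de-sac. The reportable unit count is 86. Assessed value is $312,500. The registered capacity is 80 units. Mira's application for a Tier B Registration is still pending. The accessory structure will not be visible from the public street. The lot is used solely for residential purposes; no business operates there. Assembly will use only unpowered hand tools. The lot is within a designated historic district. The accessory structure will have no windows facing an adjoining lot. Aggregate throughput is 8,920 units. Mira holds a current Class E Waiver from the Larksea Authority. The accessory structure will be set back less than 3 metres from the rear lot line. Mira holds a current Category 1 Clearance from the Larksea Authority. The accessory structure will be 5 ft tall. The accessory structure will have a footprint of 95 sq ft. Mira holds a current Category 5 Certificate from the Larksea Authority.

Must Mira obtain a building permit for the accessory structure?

All of (a)'s requirements are met (the structure's height is 5 ft, below the 6 ft limit; the structure will not be visible from the street). However, paragraphs (e)–(i) must be considered: (e) operates against (a): the lot is in a historic district. (f) is triggered (the reportable unit count is 86, below the 88 limit), but is itself disapplied by (g): (g) applies — a current Class E Waiver is held. (h) applies (the registered capacity is 80 units, under the 100 units limit), but is set aside by (i): (i) operates against (h): a current Category 1 Clearance is held. So (a) is unavailable.
All of (b)'s requirements are met (assembly uses only hand tools; no windows face an adjoining lot). However, paragraphs (j)–(k) must be considered: (j) operates against (b): a current Category 5 Certificate is held. (k), which would lift (j), is not engaged — the lot is solely residential. (b) is therefore removed.
Exception (c) requires that the structure is set back at least 3 metres from every lot line; but the rear setback is under 3 m, so (c) is unavailable.
Exception (d) fails — there is no Tier B Registration in force.
No exception applies. The general rule governs.

Yes — Mira must obtain a building permit.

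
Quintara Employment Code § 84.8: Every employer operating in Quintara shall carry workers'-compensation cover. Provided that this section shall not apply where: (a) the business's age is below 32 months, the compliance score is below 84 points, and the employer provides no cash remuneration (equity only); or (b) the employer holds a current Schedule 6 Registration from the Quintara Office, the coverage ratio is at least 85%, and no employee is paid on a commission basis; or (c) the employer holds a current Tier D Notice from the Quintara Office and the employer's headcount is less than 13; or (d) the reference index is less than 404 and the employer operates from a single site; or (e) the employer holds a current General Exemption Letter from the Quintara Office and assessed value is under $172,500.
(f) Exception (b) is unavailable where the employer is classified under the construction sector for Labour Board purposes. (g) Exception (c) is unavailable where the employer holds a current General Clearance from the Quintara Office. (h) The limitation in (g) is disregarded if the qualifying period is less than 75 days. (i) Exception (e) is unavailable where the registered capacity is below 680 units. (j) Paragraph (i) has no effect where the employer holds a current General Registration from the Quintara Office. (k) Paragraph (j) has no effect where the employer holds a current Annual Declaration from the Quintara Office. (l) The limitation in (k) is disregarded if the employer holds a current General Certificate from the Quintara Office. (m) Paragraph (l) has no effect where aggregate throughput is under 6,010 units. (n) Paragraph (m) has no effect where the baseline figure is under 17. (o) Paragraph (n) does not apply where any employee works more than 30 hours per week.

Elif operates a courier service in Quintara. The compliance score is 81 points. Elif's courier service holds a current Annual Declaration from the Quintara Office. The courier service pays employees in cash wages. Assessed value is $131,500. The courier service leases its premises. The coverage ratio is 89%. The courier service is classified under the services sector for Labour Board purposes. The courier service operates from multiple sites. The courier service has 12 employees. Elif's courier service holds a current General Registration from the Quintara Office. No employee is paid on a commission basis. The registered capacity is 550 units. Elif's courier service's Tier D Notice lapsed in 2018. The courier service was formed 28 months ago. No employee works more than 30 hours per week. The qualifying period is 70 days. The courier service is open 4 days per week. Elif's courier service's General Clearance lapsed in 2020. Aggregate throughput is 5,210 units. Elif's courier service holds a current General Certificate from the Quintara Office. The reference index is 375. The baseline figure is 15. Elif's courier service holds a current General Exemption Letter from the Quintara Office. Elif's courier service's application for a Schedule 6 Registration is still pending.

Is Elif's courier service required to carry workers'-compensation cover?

Exception (a) requires that the employer provides no cash remuneration (equity only); but employees are paid cash wages, so (a) is unavailable.
Exception (b) does not apply: no current Schedule 6 Registration is held.
Exception (c) fails — there is no Tier D Notice in force.
Exception (d) fails — the employer operates from multiple sites.
All of (e)'s requirements are met (a current General Exemption Letter is held; assessed value is $131,500, under the $172,500 limit). Considering the limiting provisions: (i) would limit (e) — the registered capacity is 550 units, below the 680 units limit — but (j) sets (i) aside: (j) operates against (i): a current General Registration is held. (k) operates (a current Annual Declaration is held), but is itself disapplied by (l): (l) applies — a current General Certificate is held. (m) would limit (l) — aggregate throughput is 5,210 units, under the 6,010 units limit — but (n) sets (m) aside: (n) is engaged — the baseline figure is 15, under the 17 limit. (o), which would lift (n), is not triggered — no employee exceeds 30 hours/week. (e) remains available.

No — exception (e) applies; Elif's courier service is not required to carry workers'-compensation cover.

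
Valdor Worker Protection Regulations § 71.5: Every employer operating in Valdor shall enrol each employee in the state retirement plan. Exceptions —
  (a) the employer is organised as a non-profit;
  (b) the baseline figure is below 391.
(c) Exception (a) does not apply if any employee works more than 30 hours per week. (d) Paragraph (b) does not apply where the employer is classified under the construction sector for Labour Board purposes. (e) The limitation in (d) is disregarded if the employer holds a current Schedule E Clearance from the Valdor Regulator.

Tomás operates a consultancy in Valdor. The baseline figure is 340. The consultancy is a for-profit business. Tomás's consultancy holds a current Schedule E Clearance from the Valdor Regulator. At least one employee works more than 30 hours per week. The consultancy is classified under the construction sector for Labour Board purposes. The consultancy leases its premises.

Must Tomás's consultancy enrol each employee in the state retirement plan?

Exception (a) does not apply: the employer is for-profit.
All of (b)'s requirements are met (the baseline figure is 340, below the 391 limit). As to paragraphs (d)–(e): (d) is engaged (the consultancy is classified under the construction sector), but is set aside by (e): (e) operates against (d): a current Schedule E Clearance is held. So (b) applies.

No — exception (b) applies; Tomás's consultancy is not required to enrol each employee in the state retirement plan.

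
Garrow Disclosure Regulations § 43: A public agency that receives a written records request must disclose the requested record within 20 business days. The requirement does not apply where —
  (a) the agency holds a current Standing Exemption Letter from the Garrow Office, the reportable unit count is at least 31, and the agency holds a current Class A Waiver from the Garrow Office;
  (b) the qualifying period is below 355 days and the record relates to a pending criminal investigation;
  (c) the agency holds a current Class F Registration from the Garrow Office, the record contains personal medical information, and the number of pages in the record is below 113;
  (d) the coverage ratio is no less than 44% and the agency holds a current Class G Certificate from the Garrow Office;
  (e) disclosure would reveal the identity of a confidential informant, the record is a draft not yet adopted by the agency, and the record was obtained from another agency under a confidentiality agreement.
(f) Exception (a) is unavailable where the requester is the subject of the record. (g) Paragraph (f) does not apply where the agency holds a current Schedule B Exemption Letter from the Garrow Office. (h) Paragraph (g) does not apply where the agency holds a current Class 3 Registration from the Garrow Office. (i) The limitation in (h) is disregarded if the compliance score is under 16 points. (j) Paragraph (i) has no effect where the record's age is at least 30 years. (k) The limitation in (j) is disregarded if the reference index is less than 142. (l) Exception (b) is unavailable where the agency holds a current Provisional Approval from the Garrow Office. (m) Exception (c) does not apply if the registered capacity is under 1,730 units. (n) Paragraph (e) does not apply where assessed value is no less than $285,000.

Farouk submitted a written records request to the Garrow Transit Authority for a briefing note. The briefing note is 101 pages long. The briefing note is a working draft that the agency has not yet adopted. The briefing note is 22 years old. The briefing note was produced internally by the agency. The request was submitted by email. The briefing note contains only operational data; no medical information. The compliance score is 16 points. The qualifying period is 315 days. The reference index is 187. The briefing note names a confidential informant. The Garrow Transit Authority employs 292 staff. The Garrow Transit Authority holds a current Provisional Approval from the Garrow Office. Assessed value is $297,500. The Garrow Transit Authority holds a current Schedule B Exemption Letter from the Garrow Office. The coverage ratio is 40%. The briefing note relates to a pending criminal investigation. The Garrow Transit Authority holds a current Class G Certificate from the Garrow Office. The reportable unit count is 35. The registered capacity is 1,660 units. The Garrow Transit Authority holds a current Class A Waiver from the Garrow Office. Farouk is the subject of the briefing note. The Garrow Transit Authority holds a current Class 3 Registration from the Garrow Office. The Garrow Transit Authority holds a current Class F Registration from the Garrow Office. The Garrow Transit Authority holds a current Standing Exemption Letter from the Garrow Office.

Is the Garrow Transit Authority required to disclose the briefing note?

Exception (a) is satisfied on its face — a current Standing Exemption Letter is held; the reportable unit count is 35, meeting the 31 threshold; a current Class A Waiver is held. Turning to paragraphs (f)–(k): (f) is triggered — Farouk is the subject of the briefing note. (g) applies (a current Schedule B Exemption Letter is held), but is set aside by (h): (h) applies — a current Class 3 Registration is held. (i) is not engaged (the compliance score is 16 points, not under 16 points), so (h) stands. So (a) is unavailable.
All of (b)'s requirements are met (the qualifying period is 315 days, below the 355 days limit; the briefing note relates to a pending investigation). Turning to paragraph (l): (l) applies — a current Provisional Approval is held. (b) is therefore removed.
Exception (c) requires that the record contains personal medical information; but the briefing note contains only operational data, so (c) is unavailable.
Exception (d) requires that the coverage ratio is no less than 44%; but the coverage ratio is 40%, short of 44%, so (d) is unavailable.
Exception (e) requires that the record was obtained from another agency under a confidentiality agreement; but the briefing note was produced internally, so (e) is unavailable.
No exception is made out. the Garrow Transit Authority falls within the general rule.

Yes — the Garrow Transit Authority must disclose the briefing note.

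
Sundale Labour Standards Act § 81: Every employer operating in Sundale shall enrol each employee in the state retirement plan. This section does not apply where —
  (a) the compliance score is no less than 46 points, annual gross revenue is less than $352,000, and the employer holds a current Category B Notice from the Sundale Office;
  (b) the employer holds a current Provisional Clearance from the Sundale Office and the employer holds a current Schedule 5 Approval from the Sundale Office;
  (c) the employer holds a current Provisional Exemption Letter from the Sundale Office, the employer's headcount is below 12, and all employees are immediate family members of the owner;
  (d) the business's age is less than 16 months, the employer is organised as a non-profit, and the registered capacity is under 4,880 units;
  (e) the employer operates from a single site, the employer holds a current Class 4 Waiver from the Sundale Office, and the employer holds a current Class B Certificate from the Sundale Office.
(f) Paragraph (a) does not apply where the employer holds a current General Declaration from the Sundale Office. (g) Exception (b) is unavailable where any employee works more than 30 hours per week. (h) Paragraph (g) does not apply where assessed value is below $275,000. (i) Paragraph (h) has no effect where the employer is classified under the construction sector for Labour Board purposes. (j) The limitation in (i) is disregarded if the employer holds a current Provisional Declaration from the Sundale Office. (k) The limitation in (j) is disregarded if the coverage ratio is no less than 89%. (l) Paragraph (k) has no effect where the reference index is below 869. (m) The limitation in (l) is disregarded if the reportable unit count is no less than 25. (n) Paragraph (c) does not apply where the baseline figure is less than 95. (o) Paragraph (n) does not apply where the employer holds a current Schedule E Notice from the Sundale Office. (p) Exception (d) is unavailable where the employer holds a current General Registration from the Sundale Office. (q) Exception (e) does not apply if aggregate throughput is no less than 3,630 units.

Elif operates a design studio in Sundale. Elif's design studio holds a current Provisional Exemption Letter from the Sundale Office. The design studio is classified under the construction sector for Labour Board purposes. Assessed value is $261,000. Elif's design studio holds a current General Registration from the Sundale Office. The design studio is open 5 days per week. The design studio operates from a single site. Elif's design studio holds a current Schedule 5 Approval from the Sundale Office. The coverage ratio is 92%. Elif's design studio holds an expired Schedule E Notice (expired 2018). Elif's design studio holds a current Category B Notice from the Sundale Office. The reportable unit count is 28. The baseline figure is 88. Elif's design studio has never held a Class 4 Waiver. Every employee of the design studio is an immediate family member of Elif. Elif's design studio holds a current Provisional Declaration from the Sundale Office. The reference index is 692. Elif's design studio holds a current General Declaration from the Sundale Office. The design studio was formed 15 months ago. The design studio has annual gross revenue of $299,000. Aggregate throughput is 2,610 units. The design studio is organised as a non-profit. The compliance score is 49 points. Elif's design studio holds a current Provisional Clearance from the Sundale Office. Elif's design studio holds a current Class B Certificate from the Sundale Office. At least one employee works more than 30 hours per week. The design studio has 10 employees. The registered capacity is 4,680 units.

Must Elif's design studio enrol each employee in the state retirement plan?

Exception (a) is satisfied on its face — the compliance score is 49 points, meeting the 46 points threshold; annual gross revenue is $299,000, less than the $352,000 limit; a current Category B Notice is held. But applying paragraph (f): (f) operates against (a): a current General Declaration is held. (a) is therefore removed.
All of (b)'s requirements are met (a current Provisional Clearance is held; a current Schedule 5 Approval is held). However, paragraphs (g)–(m) must be considered: (g) operates against (b): at least one employee exceeds 30 hours/week. (h) would limit (g) — assessed value is $261,000, below the $275,000 limit — but (i) sets (h) aside: (i) operates against (h): the design studio is classified under the construction sector. (j) is triggered (a current Provisional Declaration is held), but is displaced by (k): (k) applies — the coverage ratio is 92%, meeting the 89% threshold. (l) applies (the reference index is 692, below the 869 limit), but is itself disapplied by (m): (m) applies — the reportable unit count is 28, meeting the 25 threshold. So (b) is unavailable.
Exception (c): a current Provisional Exemption Letter is held; the employer's headcount is 10, below the 12 limit; every employee is an immediate family member — every condition holds. However, paragraphs (n)–(o) must be considered: (n) operates against (c): the baseline figure is 88, less than the 95 limit. (o), which would lift (n), does not operate here — the Schedule E Notice is not current. (c) is therefore removed.
Exception (d) is satisfied on its face — the business's age is 15 months, less than the 16 months limit; the employer is a non-profit; the registered capacity is 4,680 units, under the 4,880 units limit. However, paragraph (p) must be considered: (p) operates against (d): a current General Registration is held. So (d) is unavailable.
Exception (e) requires that the employer holds a current Class 4 Waiver from the Sundale Office; but the Class 4 Waiver is not current, so (e) is unavailable.
None of the exceptions is available; § 81 applies in full.

Yes — Elif's design studio must enrol each employee in the state retirement plan.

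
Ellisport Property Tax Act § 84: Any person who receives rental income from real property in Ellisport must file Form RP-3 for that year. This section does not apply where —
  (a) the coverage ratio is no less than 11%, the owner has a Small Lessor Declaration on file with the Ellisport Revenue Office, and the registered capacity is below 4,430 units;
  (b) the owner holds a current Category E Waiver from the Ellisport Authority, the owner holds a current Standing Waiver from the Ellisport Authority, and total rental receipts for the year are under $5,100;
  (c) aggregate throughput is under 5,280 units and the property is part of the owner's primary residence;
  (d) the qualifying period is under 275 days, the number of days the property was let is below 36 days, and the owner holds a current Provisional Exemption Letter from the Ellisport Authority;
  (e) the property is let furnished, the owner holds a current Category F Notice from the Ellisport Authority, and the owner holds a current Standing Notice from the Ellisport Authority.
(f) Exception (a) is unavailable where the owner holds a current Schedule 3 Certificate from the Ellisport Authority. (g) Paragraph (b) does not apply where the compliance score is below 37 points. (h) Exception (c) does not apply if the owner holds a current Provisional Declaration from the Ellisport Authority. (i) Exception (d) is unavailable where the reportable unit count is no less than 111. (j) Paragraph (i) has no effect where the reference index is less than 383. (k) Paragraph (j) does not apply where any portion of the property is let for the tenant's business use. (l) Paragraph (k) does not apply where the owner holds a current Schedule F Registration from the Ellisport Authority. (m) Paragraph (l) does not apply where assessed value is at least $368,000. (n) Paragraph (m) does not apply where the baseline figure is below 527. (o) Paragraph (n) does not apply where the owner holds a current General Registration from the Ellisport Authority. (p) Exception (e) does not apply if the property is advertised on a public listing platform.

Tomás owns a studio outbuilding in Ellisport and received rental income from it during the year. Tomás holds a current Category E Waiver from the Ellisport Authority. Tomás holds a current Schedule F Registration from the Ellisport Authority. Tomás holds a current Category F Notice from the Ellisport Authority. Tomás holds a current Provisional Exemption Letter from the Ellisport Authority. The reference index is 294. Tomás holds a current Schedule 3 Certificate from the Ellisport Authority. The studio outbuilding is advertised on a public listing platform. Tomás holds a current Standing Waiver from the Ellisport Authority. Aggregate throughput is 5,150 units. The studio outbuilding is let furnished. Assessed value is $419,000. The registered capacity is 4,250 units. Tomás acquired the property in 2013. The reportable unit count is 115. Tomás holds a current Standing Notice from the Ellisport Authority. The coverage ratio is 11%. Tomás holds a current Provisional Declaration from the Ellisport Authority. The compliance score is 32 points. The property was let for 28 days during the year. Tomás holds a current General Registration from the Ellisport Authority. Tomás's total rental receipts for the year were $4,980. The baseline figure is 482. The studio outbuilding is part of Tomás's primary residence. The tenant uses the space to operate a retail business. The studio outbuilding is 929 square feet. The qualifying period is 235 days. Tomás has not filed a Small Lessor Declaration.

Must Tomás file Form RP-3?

Exception (a) fails — no Small Lessor Declaration is on file.
Exception (b)'s conditions are all satisfied: a current Category E Waiver is held; a current Standing Waiver is held; total rental receipts for the year are $4,980, under the $5,100 limit. Turning to paragraph (g): (g) operates against (b): the compliance score is 32 points, below the 37 points limit. Exception (b) does not apply.
Exception (c): aggregate throughput is 5,150 units, under the 5,280 units limit; the studio outbuilding is part of the primary residence — every condition holds. But applying paragraph (h): (h) operates against (c): a current Provisional Declaration is held. So (c) is unavailable.
Exception (d)'s conditions are all satisfied: the qualifying period is 235 days, under the 275 days limit; the number of days the property was let is 28 days, below the 36 days limit; a current Provisional Exemption Letter is held. But: (i) operates — the reportable unit count is 115, meeting the 111 threshold. (j) applies (the reference index is 294, less than the 383 limit), but is displaced by (k): (k) is triggered — the space is let for business use. (l) applies (a current Schedule F Registration is held), but is set aside by (m): (m) operates against (l): assessed value is $419,000, meeting the $368,000 threshold. (n) applies (the baseline figure is 482, below the 527 limit), but is overridden by (o): (o) operates against (n): a current General Registration is held. (d) is therefore removed.
All of (e)'s requirements are met (the property is let furnished; a current Category F Notice is held; a current Standing Notice is held). But: (p) operates against (e): the property is publicly advertised. So (e) is unavailable.
No exception displaces § 84.

Yes — Tomás must file Form RP-3.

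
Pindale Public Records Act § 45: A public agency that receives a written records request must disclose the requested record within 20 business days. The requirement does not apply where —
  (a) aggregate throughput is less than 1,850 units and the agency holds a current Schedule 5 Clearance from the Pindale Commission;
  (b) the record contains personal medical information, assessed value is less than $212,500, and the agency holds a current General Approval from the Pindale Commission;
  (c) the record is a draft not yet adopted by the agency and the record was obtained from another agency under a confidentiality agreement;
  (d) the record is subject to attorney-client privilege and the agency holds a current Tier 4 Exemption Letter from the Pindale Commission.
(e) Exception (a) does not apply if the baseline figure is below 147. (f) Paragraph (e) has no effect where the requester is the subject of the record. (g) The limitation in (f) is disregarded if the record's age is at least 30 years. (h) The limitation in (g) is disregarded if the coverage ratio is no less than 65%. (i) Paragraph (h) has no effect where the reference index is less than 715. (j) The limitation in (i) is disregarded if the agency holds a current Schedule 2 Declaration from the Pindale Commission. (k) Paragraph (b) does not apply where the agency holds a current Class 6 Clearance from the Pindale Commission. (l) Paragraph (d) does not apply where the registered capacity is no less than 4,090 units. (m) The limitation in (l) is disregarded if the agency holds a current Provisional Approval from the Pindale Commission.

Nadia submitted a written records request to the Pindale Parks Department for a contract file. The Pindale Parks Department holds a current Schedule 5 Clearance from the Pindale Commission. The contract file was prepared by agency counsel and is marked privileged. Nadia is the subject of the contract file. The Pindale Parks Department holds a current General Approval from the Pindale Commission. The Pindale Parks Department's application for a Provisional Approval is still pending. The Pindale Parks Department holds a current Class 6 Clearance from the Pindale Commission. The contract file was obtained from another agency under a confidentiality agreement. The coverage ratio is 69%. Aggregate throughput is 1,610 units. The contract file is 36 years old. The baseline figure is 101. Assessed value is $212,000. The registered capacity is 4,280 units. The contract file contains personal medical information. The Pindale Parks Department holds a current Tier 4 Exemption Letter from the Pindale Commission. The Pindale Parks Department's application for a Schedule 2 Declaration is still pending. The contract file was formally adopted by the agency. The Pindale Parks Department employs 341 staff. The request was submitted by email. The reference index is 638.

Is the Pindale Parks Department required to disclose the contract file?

Yes — the Pindale Parks Department must disclose the contract file.

Exception (a) is satisfied on its face — aggregate throughput is 1,610 units, less than the 1,850 units limit; a current Schedule 5 Clearance is held. But: (e) applies — the baseline figure is 101, below the 147 limit. (f) is engaged (Nadia is the subject of the contract file), but is overridden by (g): (g) is triggered — the record's age is 36 years, meeting the 30 years threshold. (h) would limit (g) — the coverage ratio is 69%, meeting the 65% threshold — but (i) sets (h) aside: (i) applies — the reference index is 638, less than the 715 limit. (j) is inapplicable (the Schedule 2 Declaration is not current), so (i) stands. So (a) is unavailable.
Exception (b)'s conditions are all satisfied: the contract file contains personal medical information; assessed value is $212,000, less than the $212,500 limit; a current General Approval is held. However, paragraph (k) must be considered: (k) operates against (b): a current Class 6 Clearance is held. Exception (b) does not apply.
Exception (c) does not apply: the contract file has been formally adopted.
Exception (d) is satisfied on its face — the contract file is privileged; a current Tier 4 Exemption Letter is held. However, paragraphs (l)–(m) must be considered: (l) is engaged — the registered capacity is 4,280 units, meeting the 4,090 units threshold. (m) does not operate here (the Provisional Approval is not current), so (l) stands. Exception (d) does not apply.
No exception applies. The general rule governs.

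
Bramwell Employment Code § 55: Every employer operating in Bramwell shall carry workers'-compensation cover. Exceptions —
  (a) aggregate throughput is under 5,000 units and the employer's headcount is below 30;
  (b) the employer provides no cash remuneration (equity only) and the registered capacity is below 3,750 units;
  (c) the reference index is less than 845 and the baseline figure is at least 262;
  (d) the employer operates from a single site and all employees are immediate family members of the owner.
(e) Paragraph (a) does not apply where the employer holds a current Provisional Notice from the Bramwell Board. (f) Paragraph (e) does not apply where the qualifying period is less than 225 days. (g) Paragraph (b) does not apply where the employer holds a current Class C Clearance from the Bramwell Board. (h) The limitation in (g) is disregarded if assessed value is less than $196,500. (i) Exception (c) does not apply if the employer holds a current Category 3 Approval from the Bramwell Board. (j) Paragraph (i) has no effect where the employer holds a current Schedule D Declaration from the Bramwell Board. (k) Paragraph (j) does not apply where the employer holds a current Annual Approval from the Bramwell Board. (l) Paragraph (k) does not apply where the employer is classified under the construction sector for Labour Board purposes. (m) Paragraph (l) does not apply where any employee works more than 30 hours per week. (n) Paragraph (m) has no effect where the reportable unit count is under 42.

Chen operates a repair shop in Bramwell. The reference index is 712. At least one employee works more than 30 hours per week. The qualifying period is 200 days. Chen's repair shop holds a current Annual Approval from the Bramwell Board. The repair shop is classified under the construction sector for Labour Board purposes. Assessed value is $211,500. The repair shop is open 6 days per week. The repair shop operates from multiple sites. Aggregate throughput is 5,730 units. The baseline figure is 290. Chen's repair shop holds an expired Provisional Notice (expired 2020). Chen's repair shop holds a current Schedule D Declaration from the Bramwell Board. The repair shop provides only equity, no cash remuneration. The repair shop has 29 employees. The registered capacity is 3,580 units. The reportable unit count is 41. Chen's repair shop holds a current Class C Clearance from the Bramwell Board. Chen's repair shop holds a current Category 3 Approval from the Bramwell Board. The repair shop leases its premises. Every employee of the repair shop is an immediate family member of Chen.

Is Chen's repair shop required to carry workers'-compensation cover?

No — exception (c) applies; Chen's repair shop is not required to carry workers'-compensation cover.

Exception (a) does not apply: aggregate throughput is 5,730 units, not under 5,000 units.
Exception (b): remuneration is equity-only; the registered capacity is 3,580 units, below the 3,750 units limit — every condition holds. However, paragraphs (g)–(h) must be considered: (g) applies — a current Class C Clearance is held. (h) is not triggered (assessed value is $211,500, not less than $196,500), so (g) stands. Exception (b) does not apply.
Exception (c) is satisfied on its face — the reference index is 712, less than the 845 limit; the baseline figure is 290, meeting the 262 threshold. As to paragraphs (i)–(n): (i) is engaged (a current Category 3 Approval is held), but is itself disapplied by (j): (j) is triggered — a current Schedule D Declaration is held. (k) operates (a current Annual Approval is held), but is overridden by (l): (l) operates against (k): the repair shop is classified under the construction sector. (m) applies (at least one employee exceeds 30 hours/week), but is displaced by (n): (n) is triggered — the reportable unit count is 41, under the 42 limit. So (c) applies.
Exception (d) fails — the employer operates from multiple sites.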